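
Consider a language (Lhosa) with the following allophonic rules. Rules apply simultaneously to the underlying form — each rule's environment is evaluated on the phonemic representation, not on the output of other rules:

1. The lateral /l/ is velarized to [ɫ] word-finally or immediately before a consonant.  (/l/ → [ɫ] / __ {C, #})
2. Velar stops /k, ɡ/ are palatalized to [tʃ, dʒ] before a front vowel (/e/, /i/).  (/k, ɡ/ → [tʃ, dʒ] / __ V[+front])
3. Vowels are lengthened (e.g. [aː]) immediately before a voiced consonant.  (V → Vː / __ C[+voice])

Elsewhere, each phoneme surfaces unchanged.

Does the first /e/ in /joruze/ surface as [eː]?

No

/e/ (word-final) is in the target of rule 3 but the environment (before a voiced consonant) is not met → [e].
The actual realization is [e], not [eː].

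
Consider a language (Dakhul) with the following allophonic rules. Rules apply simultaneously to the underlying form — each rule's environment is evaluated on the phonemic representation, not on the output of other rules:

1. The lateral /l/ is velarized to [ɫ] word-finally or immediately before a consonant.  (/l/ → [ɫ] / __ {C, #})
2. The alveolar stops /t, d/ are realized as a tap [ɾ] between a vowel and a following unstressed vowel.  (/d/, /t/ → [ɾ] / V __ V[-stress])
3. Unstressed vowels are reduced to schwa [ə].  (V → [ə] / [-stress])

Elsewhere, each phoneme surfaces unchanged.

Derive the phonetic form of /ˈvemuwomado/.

[ˈveməwəməɾə]

/v/ (word-initial): no rule targets it → [v].
/e/ — between /v/ and /m/; rule 3 does not apply here → [e].
/m/ stays [m].
/u/ — between /m/ and /w/, in an unstressed syllable — surfaces as [ə] (rule 3).
/w/ (between /u/ and /o/) is unaffected → [w].
/o/ (between /w/ and /m/): in an unstressed syllable, so rule 3 applies → [ə].
/m/ — not in any rule's target class → [m].
/a/ (between /m/ and /d/): in an unstressed syllable, so rule 3 applies → [ə].
/d/ (between /a/ and /o/): between a vowel and a following unstressed vowel, so rule 2 applies → [ɾ].
Rule 3 applies to /o/ (word-final: in an unstressed syllable) → [ə].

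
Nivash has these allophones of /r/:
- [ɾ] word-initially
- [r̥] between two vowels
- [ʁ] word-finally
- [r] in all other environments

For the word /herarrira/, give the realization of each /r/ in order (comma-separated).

[r̥], [r], [r], [r̥]

Occurrence 1 (position 3): between two vowels → [r̥].
Occurrence 2 (position 5): no conditioning environment matches → elsewhere allophone [r].
Occurrence 3 (position 6): no conditioning environment matches → elsewhere allophone [r].
Occurrence 4 (position 8): between two vowels → [r̥].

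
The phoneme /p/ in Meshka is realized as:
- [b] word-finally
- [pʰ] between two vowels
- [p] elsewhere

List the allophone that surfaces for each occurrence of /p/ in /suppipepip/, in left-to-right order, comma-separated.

[p], [p], [pʰ], [pʰ], [b]

Occurrence 1 (position 3): no conditioning environment matches → elsewhere allophone [p].
Occurrence 2 (position 4): no conditioning environment matches → elsewhere allophone [p].
Occurrence 3 (position 6): between two vowels → [pʰ].
Occurrence 4 (position 8): between two vowels → [pʰ].
Occurrence 5 (position 10): word-finally → [b].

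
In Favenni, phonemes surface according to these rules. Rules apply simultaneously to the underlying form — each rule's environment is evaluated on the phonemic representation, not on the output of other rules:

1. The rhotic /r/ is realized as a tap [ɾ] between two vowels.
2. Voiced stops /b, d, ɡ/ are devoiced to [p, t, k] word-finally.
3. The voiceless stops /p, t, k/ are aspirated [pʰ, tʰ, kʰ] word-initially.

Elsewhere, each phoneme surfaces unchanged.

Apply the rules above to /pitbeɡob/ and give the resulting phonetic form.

/p/ (word-initial) occurs word-initially → [pʰ] by rule 3.
/i/ stays [i].
/t/ (between /i/ and /b/): rule 3 targets it, but not word-initially → unchanged [t].
/b/ (between /t/ and /e/) fails the environment for rule 2, so it stays [b].
/e/ (between /b/ and /ɡ/): no rule targets it → [e].
/ɡ/ (between /e/ and /o/) fails the environment for rule 2, so it stays [ɡ].
/o/ (between /ɡ/ and /b/) is unaffected → [o].
/b/ meets the environment for rule 2 (word-finally) → [p].

[pʰitbeɡop]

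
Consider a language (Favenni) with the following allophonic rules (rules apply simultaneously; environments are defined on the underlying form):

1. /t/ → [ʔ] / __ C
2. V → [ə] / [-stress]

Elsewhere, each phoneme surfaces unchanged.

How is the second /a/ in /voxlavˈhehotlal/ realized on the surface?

/a/ — between /l/ and /l/, in an unstressed syllable — surfaces as [ə] (rule 2).

[ə]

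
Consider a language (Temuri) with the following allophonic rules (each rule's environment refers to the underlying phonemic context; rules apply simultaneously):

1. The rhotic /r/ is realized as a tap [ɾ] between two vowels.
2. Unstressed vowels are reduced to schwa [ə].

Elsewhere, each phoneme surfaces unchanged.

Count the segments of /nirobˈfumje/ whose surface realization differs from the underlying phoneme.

Segments that undergo a rule: /i/ → [ə] (rule 2); /r/ → [ɾ] (rule 1); /o/ → [ə] (rule 2); /e/ → [ə] (rule 2).
All other segments surface unchanged.

4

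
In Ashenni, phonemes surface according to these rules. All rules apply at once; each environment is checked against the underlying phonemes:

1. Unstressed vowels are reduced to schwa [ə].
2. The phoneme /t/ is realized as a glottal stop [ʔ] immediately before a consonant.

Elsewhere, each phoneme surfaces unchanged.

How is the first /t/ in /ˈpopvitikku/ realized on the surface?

/t/ (between /i/ and /i/) fails the environment for rule 2, so it stays [t].

[t]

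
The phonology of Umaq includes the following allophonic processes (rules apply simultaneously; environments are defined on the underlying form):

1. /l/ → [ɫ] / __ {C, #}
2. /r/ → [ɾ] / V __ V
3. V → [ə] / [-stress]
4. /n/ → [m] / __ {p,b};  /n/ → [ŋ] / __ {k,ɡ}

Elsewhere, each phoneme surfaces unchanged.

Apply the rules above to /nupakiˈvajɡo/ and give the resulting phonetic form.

/n/ (word-initial) fails the environment for rule 4, so it stays [n].
/u/ meets the environment for rule 3 (in an unstressed syllable) → [ə].
/p/ (between /u/ and /a/): no rule targets it → [p].
/a/ meets the environment for rule 3 (in an unstressed syllable) → [ə].
/k/ — not in any rule's target class → [k].
Rule 3 applies to /i/ (between /k/ and /v/: in an unstressed syllable) → [ə].
/v/ (between /i/ and /a/): no rule targets it → [v].
/a/ (between /v/ and /j/): rule 3 targets it, but not in an unstressed syllable → unchanged [a].
/j/ stays [j].
/ɡ/ (between /j/ and /o/): no rule targets it → [ɡ].
/o/ (word-final): in an unstressed syllable, so rule 3 applies → [ə].

[nəpəkəˈvajɡə]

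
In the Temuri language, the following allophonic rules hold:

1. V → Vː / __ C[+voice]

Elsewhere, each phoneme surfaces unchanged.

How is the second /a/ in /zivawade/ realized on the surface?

/a/ (between /w/ and /d/) occurs before a voiced consonant → [aː] by rule 1.

[aː]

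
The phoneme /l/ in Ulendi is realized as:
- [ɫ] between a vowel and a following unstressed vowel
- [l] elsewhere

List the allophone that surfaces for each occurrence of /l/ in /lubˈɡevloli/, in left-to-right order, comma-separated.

Occurrence 1 (position 1): no conditioning environment matches → elsewhere allophone [l].
Occurrence 2 (position 7): no conditioning environment matches → elsewhere allophone [l].
Occurrence 3 (position 9): between a vowel and a following unstressed vowel → [ɫ].

[l], [l], [ɫ]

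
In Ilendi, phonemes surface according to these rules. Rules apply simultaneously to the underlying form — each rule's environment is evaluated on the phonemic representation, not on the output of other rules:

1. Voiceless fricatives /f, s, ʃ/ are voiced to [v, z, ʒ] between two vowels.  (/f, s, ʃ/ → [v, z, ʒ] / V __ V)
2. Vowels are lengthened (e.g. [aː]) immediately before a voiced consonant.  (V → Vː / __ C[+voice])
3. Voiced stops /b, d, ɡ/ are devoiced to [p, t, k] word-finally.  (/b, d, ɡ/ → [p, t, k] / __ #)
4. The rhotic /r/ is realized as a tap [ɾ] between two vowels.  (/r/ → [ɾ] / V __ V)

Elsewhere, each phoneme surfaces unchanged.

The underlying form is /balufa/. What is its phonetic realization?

/b/ (word-initial) fails the environment for rule 3, so it stays [b].
/a/ (between /b/ and /l/) occurs before a voiced consonant → [aː] by rule 2.
/u/ (between /l/ and /f/) is in the target of rule 2 but the environment (before a voiced consonant) is not met → [u].
/f/ (between /u/ and /a/) occurs between two vowels → [v] by rule 1.
/a/ (word-final) fails the environment for rule 2, so it stays [a].

[baːluva]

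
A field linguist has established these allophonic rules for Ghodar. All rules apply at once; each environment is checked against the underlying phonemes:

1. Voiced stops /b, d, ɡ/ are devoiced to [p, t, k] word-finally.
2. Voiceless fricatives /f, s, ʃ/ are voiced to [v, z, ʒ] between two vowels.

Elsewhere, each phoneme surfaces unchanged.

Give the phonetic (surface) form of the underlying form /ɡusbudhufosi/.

/ɡ/ (word-initial) fails the environment for rule 1, so it stays [ɡ].
/s/ (between /u/ and /b/): rule 2 targets it, but not between two vowels → unchanged [s].
/b/ (between /s/ and /u/): rule 1 targets it, but not word-finally → unchanged [b].
/d/ — between /u/ and /h/; rule 1 does not apply here → [d].
/f/ — between /u/ and /o/, between two vowels — surfaces as [v] (rule 2).
/s/ (between /o/ and /i/) occurs between two vowels → [z] by rule 2.

[ɡusbudhuvozi]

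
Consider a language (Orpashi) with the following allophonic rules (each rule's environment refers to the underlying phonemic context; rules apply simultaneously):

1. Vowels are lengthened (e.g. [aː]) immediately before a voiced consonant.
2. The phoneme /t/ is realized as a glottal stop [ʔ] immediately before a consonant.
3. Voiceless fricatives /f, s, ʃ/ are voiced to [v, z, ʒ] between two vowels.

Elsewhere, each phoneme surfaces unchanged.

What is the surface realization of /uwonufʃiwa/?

[uːwoːnufʃiːwa]

Rule 1 applies to /u/ (word-initial: before a voiced consonant) → [uː].
/o/ (between /w/ and /n/) occurs before a voiced consonant → [oː] by rule 1.
/u/ (between /n/ and /f/) fails the environment for rule 1, so it stays [u].
/f/ — between /u/ and /ʃ/; rule 3 does not apply here → [f].
/ʃ/ (between /f/ and /i/) fails the environment for rule 3, so it stays [ʃ].
/i/ meets the environment for rule 1 (before a voiced consonant) → [iː].
/a/ — word-final; rule 1 does not apply here → [a].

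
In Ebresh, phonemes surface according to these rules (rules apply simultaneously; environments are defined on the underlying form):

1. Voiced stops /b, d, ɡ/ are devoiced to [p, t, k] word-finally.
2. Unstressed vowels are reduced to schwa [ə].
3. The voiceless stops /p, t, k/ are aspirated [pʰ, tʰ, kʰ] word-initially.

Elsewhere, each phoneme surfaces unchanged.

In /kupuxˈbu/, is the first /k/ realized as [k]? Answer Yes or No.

No

Rule 3 applies to /k/ (word-initial: word-initially) → [kʰ].
The actual realization is [kʰ], not [k].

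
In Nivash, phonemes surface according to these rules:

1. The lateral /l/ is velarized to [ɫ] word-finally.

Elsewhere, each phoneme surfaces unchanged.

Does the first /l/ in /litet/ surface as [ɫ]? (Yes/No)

No

/l/ (word-initial): rule 1 targets it, but not word-finally → unchanged [l].
The actual realization is [l], not [ɫ].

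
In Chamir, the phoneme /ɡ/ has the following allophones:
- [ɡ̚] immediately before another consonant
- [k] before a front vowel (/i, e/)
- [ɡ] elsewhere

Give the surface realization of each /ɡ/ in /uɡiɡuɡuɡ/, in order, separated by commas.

Occurrence 1 (position 2): before a front vowel (/i, e/) → [k].
Occurrence 2 (position 4): no conditioning environment matches → elsewhere allophone [ɡ].
Occurrence 3 (position 6): no conditioning environment matches → elsewhere allophone [ɡ].
Occurrence 4 (position 8): no conditioning environment matches → elsewhere allophone [ɡ].

[k], [ɡ], [ɡ], [ɡ]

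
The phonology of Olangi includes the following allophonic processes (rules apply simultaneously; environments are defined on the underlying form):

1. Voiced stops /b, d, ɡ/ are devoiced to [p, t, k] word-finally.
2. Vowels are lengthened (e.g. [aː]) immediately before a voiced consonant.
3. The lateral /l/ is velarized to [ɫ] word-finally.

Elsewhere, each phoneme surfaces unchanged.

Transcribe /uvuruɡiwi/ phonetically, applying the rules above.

/u/ meets the environment for rule 2 (before a voiced consonant) → [uː].
/v/ (between /u/ and /u/) is unaffected → [v].
Rule 2 applies to /u/ (between /v/ and /r/: before a voiced consonant) → [uː].
/r/ (between /u/ and /u/) is unaffected → [r].
Rule 2 applies to /u/ (between /r/ and /ɡ/: before a voiced consonant) → [uː].
/ɡ/ (between /u/ and /i/) fails the environment for rule 1, so it stays [ɡ].
/i/ (between /ɡ/ and /w/) occurs before a voiced consonant → [iː] by rule 2.
/w/ (between /i/ and /i/) is unaffected → [w].
/i/ — word-final; rule 2 does not apply here → [i].

[uːvuːruːɡiːwi]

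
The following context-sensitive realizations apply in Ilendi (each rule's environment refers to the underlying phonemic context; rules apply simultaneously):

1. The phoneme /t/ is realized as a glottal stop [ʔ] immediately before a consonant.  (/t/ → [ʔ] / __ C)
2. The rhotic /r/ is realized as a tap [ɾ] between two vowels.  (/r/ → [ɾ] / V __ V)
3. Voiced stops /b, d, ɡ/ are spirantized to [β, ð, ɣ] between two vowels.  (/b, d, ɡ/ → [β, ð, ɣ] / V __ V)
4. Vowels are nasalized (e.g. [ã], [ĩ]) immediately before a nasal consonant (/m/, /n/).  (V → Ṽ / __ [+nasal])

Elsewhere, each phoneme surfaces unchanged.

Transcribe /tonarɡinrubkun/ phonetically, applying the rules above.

[tõnarɡĩnrubkũn]

/t/ — word-initial; rule 1 does not apply here → [t].
/o/ (between /t/ and /n/) occurs before a nasal consonant → [õ] by rule 4.
/n/ (between /o/ and /a/) is unaffected → [n].
/a/ (between /n/ and /r/): rule 4 targets it, but not before a nasal consonant → unchanged [a].
/r/ (between /a/ and /ɡ/) fails the environment for rule 2, so it stays [r].
/ɡ/ (between /r/ and /i/) is in the target of rule 3 but the environment (between two vowels) is not met → [ɡ].
/i/ (between /ɡ/ and /n/) occurs before a nasal consonant → [ĩ] by rule 4.
/n/ — not in any rule's target class → [n].
/r/ (between /n/ and /u/) is in the target of rule 2 but the environment (between two vowels) is not met → [r].
/u/ — between /r/ and /b/; rule 4 does not apply here → [u].
/b/ (between /u/ and /k/) fails the environment for rule 3, so it stays [b].
/k/ stays [k].
/u/ (between /k/ and /n/): before a nasal consonant, so rule 4 applies → [ũ].
/n/ (word-final) is unaffected → [n].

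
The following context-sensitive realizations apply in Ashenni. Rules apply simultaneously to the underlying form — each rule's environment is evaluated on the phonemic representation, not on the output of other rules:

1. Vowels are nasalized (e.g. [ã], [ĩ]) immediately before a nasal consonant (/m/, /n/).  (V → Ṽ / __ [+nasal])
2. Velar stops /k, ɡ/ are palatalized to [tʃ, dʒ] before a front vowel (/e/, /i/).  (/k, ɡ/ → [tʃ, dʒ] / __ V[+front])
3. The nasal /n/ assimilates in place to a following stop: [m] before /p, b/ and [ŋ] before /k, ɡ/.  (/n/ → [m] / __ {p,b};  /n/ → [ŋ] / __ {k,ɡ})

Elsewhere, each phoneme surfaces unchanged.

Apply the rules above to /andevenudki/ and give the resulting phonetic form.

[ãndevẽnudtʃi]

/a/ — word-initial, before a nasal consonant — surfaces as [ã] (rule 1).
/n/ (between /a/ and /d/) fails the environment for rule 3, so it stays [n].
/e/ (between /d/ and /v/) fails the environment for rule 1, so it stays [e].
/e/ (between /v/ and /n/) occurs before a nasal consonant → [ẽ] by rule 1.
/n/ (between /e/ and /u/): rule 3 targets it, but not before a labial or velar stop → unchanged [n].
/u/ (between /n/ and /d/): rule 1 targets it, but not before a nasal consonant → unchanged [u].
/k/ (between /d/ and /i/) occurs before a front vowel → [tʃ] by rule 2.
/i/ (word-final) fails the environment for rule 1, so it stays [i].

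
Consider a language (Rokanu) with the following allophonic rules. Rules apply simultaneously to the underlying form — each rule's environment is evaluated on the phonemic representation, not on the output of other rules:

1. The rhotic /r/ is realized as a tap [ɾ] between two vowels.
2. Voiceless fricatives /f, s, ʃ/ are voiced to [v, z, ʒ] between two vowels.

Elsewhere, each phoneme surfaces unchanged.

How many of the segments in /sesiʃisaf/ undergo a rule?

3

Segments that undergo a rule: /s/ → [z] (rule 2); /ʃ/ → [ʒ] (rule 2); /s/ → [z] (rule 2).
All other segments surface unchanged.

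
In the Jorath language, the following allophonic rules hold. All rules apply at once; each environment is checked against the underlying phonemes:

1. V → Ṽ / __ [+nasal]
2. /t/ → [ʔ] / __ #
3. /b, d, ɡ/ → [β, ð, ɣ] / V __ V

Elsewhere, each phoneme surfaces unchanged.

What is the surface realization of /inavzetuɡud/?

[ĩnavzetuɣud]

/i/ (word-initial) occurs before a nasal consonant → [ĩ] by rule 1.
/a/ (between /n/ and /v/) fails the environment for rule 1, so it stays [a].
/e/ (between /z/ and /t/) is in the target of rule 1 but the environment (before a nasal consonant) is not met → [e].
/t/ — between /e/ and /u/; rule 2 does not apply here → [t].
/u/ — between /t/ and /ɡ/; rule 1 does not apply here → [u].
/ɡ/ (between /u/ and /u/) occurs between two vowels → [ɣ] by rule 3.
/u/ (between /ɡ/ and /d/): rule 1 targets it, but not before a nasal consonant → unchanged [u].
/d/ (word-final) fails the environment for rule 3, so it stays [d].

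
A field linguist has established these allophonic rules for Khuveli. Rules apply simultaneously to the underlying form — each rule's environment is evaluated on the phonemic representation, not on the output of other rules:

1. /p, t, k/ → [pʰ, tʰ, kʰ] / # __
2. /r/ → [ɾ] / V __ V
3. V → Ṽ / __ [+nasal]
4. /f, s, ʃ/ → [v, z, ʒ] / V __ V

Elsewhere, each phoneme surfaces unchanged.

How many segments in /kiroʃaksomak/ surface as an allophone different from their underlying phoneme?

4

Segments that undergo a rule: /k/ → [kʰ] (rule 1); /r/ → [ɾ] (rule 2); /ʃ/ → [ʒ] (rule 4); /o/ → [õ] (rule 3).
All other segments surface unchanged.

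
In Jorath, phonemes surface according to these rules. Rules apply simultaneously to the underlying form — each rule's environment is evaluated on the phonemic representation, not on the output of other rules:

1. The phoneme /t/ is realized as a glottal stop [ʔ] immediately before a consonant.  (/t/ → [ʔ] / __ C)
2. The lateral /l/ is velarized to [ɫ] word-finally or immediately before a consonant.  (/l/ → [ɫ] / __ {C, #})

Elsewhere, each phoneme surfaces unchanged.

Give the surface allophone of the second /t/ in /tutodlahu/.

[t]

/t/ (between /u/ and /o/): rule 1 targets it, but not immediately before a consonant → unchanged [t].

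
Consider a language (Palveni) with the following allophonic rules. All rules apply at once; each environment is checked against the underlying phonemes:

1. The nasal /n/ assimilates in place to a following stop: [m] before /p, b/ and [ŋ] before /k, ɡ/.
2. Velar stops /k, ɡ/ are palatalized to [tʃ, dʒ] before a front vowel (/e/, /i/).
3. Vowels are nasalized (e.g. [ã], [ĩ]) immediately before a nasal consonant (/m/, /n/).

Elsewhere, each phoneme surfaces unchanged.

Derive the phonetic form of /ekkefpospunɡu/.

[ektʃefpospũŋɡu]

/e/ — word-initial; rule 3 does not apply here → [e].
/k/ (between /e/ and /k/): rule 2 targets it, but not before a front vowel → unchanged [k].
Rule 2 applies to /k/ (between /k/ and /e/: before a front vowel) → [tʃ].
/e/ — between /k/ and /f/; rule 3 does not apply here → [e].
/f/ — not in any rule's target class → [f].
/p/ (between /f/ and /o/) is unaffected → [p].
/o/ — between /p/ and /s/; rule 3 does not apply here → [o].
/s/ (between /o/ and /p/) is unaffected → [s].
/p/ stays [p].
/u/ (between /p/ and /n/) occurs before a nasal consonant → [ũ] by rule 3.
Rule 1 applies to /n/ (between /u/ and /ɡ/: before a labial or velar stop) → [ŋ].
/ɡ/ (between /n/ and /u/): rule 2 targets it, but not before a front vowel → unchanged [ɡ].
/u/ (word-final): rule 3 targets it, but not before a nasal consonant → unchanged [u].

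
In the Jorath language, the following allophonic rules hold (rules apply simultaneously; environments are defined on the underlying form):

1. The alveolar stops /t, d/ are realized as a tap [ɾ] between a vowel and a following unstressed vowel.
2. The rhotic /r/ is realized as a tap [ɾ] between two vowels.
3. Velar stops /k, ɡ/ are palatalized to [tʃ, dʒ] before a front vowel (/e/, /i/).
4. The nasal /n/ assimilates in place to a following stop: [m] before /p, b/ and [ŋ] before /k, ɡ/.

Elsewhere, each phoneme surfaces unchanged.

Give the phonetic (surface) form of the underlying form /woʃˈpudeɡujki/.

[woʃˈpuɾeɡujtʃi]

/w/ stays [w].
/o/ (between /w/ and /ʃ/): no rule targets it → [o].
/ʃ/ (between /o/ and /p/): no rule targets it → [ʃ].
/p/ stays [p].
/u/ (between /p/ and /d/) is unaffected → [u].
/d/ meets the environment for rule 1 (between a vowel and a following unstressed vowel) → [ɾ].
/e/ (between /d/ and /ɡ/): no rule targets it → [e].
/ɡ/ (between /e/ and /u/) is in the target of rule 3 but the environment (before a front vowel) is not met → [ɡ].
/u/ (between /ɡ/ and /j/): no rule targets it → [u].
/j/ (between /u/ and /k/): no rule targets it → [j].
Rule 3 applies to /k/ (between /j/ and /i/: before a front vowel) → [tʃ].
/i/ (word-final) is unaffected → [i].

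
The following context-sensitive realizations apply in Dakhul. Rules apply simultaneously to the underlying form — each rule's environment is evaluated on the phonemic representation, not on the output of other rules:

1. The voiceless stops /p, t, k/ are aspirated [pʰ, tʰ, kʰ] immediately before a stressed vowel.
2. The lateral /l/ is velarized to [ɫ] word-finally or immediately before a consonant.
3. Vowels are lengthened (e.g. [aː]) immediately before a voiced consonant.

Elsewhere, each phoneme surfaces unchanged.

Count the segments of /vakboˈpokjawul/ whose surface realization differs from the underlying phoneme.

4

Segments that undergo a rule: /p/ → [pʰ] (rule 1); /a/ → [aː] (rule 3); /u/ → [uː] (rule 3); /l/ → [ɫ] (rule 2).
All other segments surface unchanged.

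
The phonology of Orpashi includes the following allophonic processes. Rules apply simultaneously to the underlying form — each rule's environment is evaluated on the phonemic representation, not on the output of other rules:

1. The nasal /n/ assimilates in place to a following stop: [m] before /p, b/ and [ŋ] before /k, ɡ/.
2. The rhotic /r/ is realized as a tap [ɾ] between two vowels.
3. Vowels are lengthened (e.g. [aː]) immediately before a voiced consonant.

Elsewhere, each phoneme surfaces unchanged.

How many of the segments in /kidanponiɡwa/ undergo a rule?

5

Segments that undergo a rule: /i/ → [iː] (rule 3); /a/ → [aː] (rule 3); /n/ → [m] (rule 1); /o/ → [oː] (rule 3); /i/ → [iː] (rule 3).
All other segments surface unchanged.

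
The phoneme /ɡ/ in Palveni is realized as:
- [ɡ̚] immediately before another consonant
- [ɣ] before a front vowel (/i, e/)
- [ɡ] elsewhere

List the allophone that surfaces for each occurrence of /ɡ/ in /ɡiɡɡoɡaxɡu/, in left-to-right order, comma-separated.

[ɣ], [ɡ̚], [ɡ], [ɡ], [ɡ]

Occurrence 1 (position 1): before a front vowel (/i, e/) → [ɣ].
Occurrence 2 (position 3): immediately before another consonant → [ɡ̚].
Occurrence 3 (position 4): no conditioning environment matches → elsewhere allophone [ɡ].
Occurrence 4 (position 6): no conditioning environment matches → elsewhere allophone [ɡ].
Occurrence 5 (position 9): no conditioning environment matches → elsewhere allophone [ɡ].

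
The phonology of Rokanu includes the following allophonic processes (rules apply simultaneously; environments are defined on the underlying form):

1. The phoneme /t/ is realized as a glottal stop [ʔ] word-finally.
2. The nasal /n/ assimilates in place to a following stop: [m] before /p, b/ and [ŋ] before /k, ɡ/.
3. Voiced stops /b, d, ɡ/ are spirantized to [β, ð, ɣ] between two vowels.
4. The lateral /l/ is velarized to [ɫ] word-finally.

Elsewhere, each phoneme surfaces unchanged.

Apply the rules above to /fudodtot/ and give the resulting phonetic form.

/f/ (word-initial) is unaffected → [f].
/u/ — not in any rule's target class → [u].
Rule 3 applies to /d/ (between /u/ and /o/: between two vowels) → [ð].
/o/ — not in any rule's target class → [o].
/d/ (between /o/ and /t/) fails the environment for rule 3, so it stays [d].
/t/ (between /d/ and /o/) is in the target of rule 1 but the environment (word-finally) is not met → [t].
/o/ (between /t/ and /t/) is unaffected → [o].
/t/ — word-final, word-finally — surfaces as [ʔ] (rule 1).

[fuðodtoʔ]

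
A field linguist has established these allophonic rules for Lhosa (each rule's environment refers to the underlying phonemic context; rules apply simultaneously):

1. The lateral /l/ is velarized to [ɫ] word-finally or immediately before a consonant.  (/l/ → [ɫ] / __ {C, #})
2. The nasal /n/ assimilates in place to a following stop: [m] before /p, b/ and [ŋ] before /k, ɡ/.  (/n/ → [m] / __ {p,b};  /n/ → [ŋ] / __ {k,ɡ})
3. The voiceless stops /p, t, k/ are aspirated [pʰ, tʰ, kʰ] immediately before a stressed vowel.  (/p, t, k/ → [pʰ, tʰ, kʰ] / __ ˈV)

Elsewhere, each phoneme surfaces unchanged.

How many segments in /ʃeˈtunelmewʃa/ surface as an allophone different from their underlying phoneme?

Segments that undergo a rule: /t/ → [tʰ] (rule 3); /l/ → [ɫ] (rule 1).
All other segments surface unchanged.

2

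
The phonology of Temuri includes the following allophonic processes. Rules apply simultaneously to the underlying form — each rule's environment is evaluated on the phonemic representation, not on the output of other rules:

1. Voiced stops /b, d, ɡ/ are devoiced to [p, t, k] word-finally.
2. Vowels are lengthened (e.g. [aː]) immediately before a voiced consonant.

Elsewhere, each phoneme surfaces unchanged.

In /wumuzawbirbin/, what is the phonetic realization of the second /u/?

[uː]

/u/ meets the environment for rule 2 (before a voiced consonant) → [uː].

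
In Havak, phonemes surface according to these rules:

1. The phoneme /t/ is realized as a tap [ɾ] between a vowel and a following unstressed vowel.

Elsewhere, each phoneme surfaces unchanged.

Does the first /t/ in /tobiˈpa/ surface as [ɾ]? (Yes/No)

/t/ (word-initial): rule 1 targets it, but not between a vowel and a following unstressed vowel → unchanged [t].
The actual realization is [t], not [ɾ].

No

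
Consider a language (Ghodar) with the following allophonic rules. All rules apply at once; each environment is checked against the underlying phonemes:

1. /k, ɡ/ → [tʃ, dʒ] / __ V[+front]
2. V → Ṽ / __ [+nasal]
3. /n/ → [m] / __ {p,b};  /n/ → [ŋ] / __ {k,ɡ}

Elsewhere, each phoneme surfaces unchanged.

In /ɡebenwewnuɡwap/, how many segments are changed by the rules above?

Segments that undergo a rule: /ɡ/ → [dʒ] (rule 1); /e/ → [ẽ] (rule 2).
All other segments surface unchanged.

2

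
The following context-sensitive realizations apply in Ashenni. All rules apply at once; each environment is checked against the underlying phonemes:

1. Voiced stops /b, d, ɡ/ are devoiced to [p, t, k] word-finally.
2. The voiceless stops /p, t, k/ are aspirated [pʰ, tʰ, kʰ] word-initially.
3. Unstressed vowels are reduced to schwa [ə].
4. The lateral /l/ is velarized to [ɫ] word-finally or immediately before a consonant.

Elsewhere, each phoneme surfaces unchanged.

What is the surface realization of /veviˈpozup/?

/e/ (between /v/ and /v/) occurs in an unstressed syllable → [ə] by rule 3.
/i/ meets the environment for rule 3 (in an unstressed syllable) → [ə].
/p/ (between /i/ and /o/) is in the target of rule 2 but the environment (word-initially) is not met → [p].
/o/ (between /p/ and /z/) fails the environment for rule 3, so it stays [o].
/u/ — between /z/ and /p/, in an unstressed syllable — surfaces as [ə] (rule 3).
/p/ (word-final) is in the target of rule 2 but the environment (word-initially) is not met → [p].

[vəvəˈpozəp]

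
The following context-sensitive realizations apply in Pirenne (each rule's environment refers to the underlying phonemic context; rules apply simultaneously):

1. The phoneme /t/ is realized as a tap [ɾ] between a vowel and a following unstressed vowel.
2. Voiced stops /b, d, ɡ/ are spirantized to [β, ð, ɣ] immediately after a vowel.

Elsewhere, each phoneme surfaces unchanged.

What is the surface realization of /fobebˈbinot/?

[foβeβˈbinot]

/f/ (word-initial): no rule targets it → [f].
/o/ — not in any rule's target class → [o].
/b/ (between /o/ and /e/): immediately after a vowel, so rule 2 applies → [β].
/e/ (between /b/ and /b/) is unaffected → [e].
/b/ (between /e/ and /b/) occurs immediately after a vowel → [β] by rule 2.
/b/ (between /b/ and /i/) fails the environment for rule 2, so it stays [b].
/i/ stays [i].
/n/ (between /i/ and /o/) is unaffected → [n].
/o/ stays [o].
/t/ (word-final) is in the target of rule 1 but the environment (between a vowel and a following unstressed vowel) is not met → [t].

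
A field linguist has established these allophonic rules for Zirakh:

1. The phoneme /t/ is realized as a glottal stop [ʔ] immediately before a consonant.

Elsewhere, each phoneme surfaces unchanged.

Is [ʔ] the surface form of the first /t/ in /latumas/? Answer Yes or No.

No

/t/ (between /a/ and /u/) fails the environment for rule 1, so it stays [t].
The actual realization is [t], not [ʔ].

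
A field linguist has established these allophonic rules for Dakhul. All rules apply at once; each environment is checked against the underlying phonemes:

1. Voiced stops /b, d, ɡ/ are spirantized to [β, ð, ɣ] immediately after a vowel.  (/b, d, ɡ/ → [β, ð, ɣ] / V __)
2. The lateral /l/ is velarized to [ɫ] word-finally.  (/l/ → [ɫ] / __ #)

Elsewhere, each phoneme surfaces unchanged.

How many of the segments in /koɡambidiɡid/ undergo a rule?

Segments that undergo a rule: /ɡ/ → [ɣ] (rule 1); /d/ → [ð] (rule 1); /ɡ/ → [ɣ] (rule 1); /d/ → [ð] (rule 1).
All other segments surface unchanged.

4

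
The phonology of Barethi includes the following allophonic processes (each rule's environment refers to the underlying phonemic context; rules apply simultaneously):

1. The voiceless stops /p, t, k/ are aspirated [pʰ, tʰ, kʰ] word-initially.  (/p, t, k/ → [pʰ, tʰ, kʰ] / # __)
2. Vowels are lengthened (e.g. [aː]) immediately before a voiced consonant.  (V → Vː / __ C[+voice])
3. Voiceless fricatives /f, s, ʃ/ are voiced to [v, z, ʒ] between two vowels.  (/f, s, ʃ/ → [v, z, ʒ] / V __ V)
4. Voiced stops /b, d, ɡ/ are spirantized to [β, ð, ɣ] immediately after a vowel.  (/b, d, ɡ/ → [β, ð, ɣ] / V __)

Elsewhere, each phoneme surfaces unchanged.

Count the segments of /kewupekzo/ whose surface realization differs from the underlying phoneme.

2

Segments that undergo a rule: /k/ → [kʰ] (rule 1); /e/ → [eː] (rule 2).
All other segments surface unchanged.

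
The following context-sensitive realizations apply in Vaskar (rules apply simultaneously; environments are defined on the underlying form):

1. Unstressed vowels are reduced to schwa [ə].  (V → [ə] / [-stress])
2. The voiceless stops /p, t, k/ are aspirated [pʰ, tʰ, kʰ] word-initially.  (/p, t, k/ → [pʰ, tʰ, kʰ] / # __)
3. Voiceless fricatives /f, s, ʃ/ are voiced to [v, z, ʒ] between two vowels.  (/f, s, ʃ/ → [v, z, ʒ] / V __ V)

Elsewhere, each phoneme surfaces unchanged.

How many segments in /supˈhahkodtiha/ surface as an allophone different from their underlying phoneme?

4

Segments that undergo a rule: /u/ → [ə] (rule 1); /o/ → [ə] (rule 1); /i/ → [ə] (rule 1); /a/ → [ə] (rule 1).
All other segments surface unchanged.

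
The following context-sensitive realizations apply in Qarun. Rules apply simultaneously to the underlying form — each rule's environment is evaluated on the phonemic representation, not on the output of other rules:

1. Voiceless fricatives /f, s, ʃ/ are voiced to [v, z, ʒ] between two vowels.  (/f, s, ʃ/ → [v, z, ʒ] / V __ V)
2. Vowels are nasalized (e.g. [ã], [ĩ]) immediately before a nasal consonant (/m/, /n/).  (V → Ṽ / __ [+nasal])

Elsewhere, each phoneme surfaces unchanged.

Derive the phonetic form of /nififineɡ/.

/n/ (word-initial) is unaffected → [n].
/i/ (between /n/ and /f/) is in the target of rule 2 but the environment (before a nasal consonant) is not met → [i].
/f/ (between /i/ and /i/) occurs between two vowels → [v] by rule 1.
/i/ (between /f/ and /f/) is in the target of rule 2 but the environment (before a nasal consonant) is not met → [i].
/f/ (between /i/ and /i/): between two vowels, so rule 1 applies → [v].
/i/ — between /f/ and /n/, before a nasal consonant — surfaces as [ĩ] (rule 2).
/n/ — not in any rule's target class → [n].
/e/ (between /n/ and /ɡ/) fails the environment for rule 2, so it stays [e].
/ɡ/ (word-final) is unaffected → [ɡ].

[nivivĩneɡ]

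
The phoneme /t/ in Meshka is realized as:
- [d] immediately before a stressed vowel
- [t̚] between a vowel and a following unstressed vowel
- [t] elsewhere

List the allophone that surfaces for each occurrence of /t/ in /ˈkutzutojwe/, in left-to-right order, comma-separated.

[t], [t̚]

Occurrence 1 (position 3): no conditioning environment matches → elsewhere allophone [t].
Occurrence 2 (position 6): between a vowel and a following unstressed vowel → [t̚].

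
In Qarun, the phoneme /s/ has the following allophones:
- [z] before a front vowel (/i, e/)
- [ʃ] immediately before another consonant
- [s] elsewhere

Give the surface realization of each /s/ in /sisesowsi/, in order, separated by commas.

[z], [z], [s], [z]

Occurrence 1 (position 1): before a front vowel (/i, e/) → [z].
Occurrence 2 (position 3): before a front vowel (/i, e/) → [z].
Occurrence 3 (position 5): no conditioning environment matches → elsewhere allophone [s].
Occurrence 4 (position 8): before a front vowel (/i, e/) → [z].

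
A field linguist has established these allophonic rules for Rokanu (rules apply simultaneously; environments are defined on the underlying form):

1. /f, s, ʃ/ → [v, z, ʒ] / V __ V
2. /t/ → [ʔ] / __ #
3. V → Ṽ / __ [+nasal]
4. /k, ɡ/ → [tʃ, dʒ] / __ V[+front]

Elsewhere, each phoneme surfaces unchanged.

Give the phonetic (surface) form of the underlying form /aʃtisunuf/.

[aʃtizũnuf]

/a/ (word-initial) fails the environment for rule 3, so it stays [a].
/ʃ/ (between /a/ and /t/) fails the environment for rule 1, so it stays [ʃ].
/t/ (between /ʃ/ and /i/) fails the environment for rule 2, so it stays [t].
/i/ — between /t/ and /s/; rule 3 does not apply here → [i].
/s/ (between /i/ and /u/) occurs between two vowels → [z] by rule 1.
/u/ (between /s/ and /n/) occurs before a nasal consonant → [ũ] by rule 3.
/n/ — not in any rule's target class → [n].
/u/ (between /n/ and /f/): rule 3 targets it, but not before a nasal consonant → unchanged [u].
/f/ (word-final) is in the target of rule 1 but the environment (between two vowels) is not met → [f].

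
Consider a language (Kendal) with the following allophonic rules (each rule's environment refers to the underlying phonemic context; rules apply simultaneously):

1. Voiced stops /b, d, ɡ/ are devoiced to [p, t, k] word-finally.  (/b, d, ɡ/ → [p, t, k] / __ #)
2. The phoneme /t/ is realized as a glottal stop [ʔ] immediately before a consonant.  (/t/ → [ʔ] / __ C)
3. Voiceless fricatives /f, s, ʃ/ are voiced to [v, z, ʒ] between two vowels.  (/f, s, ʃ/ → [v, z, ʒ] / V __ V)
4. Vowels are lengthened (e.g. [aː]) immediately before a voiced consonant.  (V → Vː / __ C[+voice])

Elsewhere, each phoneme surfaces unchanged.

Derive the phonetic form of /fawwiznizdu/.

[faːwwiːzniːzdu]

/f/ (word-initial) fails the environment for rule 3, so it stays [f].
/a/ — between /f/ and /w/, before a voiced consonant — surfaces as [aː] (rule 4).
/w/ (between /a/ and /w/) is unaffected → [w].
/w/ (between /w/ and /i/) is unaffected → [w].
Rule 4 applies to /i/ (between /w/ and /z/: before a voiced consonant) → [iː].
/z/ — not in any rule's target class → [z].
/n/ — not in any rule's target class → [n].
/i/ — between /n/ and /z/, before a voiced consonant — surfaces as [iː] (rule 4).
/z/ stays [z].
/d/ (between /z/ and /u/): rule 1 targets it, but not word-finally → unchanged [d].
/u/ (word-final): rule 4 targets it, but not before a voiced consonant → unchanged [u].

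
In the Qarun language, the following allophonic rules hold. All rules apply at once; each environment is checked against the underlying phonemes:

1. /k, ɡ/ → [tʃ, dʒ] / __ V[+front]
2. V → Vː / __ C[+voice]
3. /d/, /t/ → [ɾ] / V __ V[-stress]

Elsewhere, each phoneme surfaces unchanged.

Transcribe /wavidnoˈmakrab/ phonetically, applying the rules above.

/w/ (word-initial) is unaffected → [w].
/a/ (between /w/ and /v/): before a voiced consonant, so rule 2 applies → [aː].
/v/ (between /a/ and /i/) is unaffected → [v].
/i/ (between /v/ and /d/): before a voiced consonant, so rule 2 applies → [iː].
/d/ (between /i/ and /n/) fails the environment for rule 3, so it stays [d].
/n/ (between /d/ and /o/): no rule targets it → [n].
/o/ — between /n/ and /m/, before a voiced consonant — surfaces as [oː] (rule 2).
/m/ stays [m].
/a/ (between /m/ and /k/) is in the target of rule 2 but the environment (before a voiced consonant) is not met → [a].
/k/ (between /a/ and /r/) fails the environment for rule 1, so it stays [k].
/r/ — not in any rule's target class → [r].
Rule 2 applies to /a/ (between /r/ and /b/: before a voiced consonant) → [aː].
/b/ stays [b].

[waːviːdnoːˈmakraːb]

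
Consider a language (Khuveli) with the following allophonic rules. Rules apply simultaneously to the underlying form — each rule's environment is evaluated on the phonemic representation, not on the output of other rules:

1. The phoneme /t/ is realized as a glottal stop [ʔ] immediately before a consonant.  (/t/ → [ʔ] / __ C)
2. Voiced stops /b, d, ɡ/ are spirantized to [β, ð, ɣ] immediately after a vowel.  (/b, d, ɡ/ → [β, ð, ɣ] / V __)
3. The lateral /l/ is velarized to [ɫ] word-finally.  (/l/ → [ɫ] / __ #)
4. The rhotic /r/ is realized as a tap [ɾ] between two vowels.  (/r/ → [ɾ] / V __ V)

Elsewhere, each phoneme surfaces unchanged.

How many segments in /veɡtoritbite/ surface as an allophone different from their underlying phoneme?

Segments that undergo a rule: /ɡ/ → [ɣ] (rule 2); /r/ → [ɾ] (rule 4); /t/ → [ʔ] (rule 1).
All other segments surface unchanged.

3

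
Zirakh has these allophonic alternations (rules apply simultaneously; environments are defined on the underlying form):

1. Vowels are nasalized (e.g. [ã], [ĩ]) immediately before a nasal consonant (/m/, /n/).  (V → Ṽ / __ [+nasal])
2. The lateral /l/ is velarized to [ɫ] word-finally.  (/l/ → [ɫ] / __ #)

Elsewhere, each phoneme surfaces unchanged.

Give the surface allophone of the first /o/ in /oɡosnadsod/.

/o/ (word-initial): rule 1 targets it, but not before a nasal consonant → unchanged [o].

[o]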